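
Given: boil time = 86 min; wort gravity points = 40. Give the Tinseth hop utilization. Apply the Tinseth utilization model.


U = 1.65·0.000125^(GP/1000) · (1 − e^(−0.04·t))/4.15
bigness = 1.65·0.000125^(40/1000) = 1.1518
boil_factor = (1 − e^(−0.04·86))/4.15 = 0.2332
U = 1.1518 · 0.2332

0.2686


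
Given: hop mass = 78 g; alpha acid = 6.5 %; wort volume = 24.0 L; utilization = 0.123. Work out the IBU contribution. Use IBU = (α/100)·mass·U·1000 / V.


IBU = (6.5/100)·78·0.123·1000 / 24.0

25.9838 IBU


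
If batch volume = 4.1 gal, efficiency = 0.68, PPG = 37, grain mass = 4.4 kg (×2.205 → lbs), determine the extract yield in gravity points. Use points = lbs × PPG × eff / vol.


lbs = 4.4 × 2.205 = 9.7020
points = 9.7020 × 37 × 0.68 / 4.1

59.5372 points


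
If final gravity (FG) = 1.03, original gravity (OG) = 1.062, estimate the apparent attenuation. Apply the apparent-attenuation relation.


AA = (OG − FG)/(OG − 1) · 100
AA = (1.062 − 1.03)/(1.062 − 1) · 100

51.6129 %


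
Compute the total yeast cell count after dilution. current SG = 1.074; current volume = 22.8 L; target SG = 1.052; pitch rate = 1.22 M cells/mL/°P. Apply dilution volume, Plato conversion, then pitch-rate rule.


V_w = V·((SG_c−1)/(SG_t−1)−1);  °P = 259 − 259/SG_t;  cells = rate·(V+V_w)·°P
V_w = 22.8·((1.074−1)/(1.052−1)−1) = 9.6462
V_final = 22.8 + 9.6462 = 32.4462
°P = 259 − 259/1.052 = 12.8023
cells = 1.22·32.4462·12.8023

506.7694 billion cells


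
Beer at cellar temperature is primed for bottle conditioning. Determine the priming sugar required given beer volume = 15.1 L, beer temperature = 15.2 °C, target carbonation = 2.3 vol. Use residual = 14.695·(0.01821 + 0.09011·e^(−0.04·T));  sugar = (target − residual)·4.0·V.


residual = 14.695·(0.01821 + 0.09011·e^(−0.04·15.2)) = 0.9885
sugar = (2.3 − 0.9885)·4.0·15.1

79.2132 g


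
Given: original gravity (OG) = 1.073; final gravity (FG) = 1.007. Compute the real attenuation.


AA = (OG−FG)/(OG−1)·100;  RA = AA·0.8192
AA = (1.073 − 1.007)/(1.073 − 1)·100 = 90.4110
RA = 90.4110·0.8192

74.0647 %


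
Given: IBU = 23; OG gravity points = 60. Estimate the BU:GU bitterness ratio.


BU:GU = IBU / OG_points
BU:GU = 23 / 60

0.3833


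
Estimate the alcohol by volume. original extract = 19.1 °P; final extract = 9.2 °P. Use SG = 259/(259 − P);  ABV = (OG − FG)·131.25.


OG = 259/(259 − 19.1) = 1.0796
FG = 259/(259 − 9.2) = 1.0368
ABV = (1.0796 − 1.0368)·131.25

5.6158 % ABV


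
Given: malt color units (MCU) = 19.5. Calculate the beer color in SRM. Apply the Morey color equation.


SRM = 1.4922 · MCU^0.6859
SRM = 1.4922 · 19.5^0.6859

11.4462 SRM


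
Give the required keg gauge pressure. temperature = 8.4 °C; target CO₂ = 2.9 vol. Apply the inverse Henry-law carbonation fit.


psi = vols/(0.01821 + 0.09011·e^(−0.04·T)) − 14.695
psi = 2.9/(0.01821 + 0.09011·e^(−0.04·8.4)) − 14.695

20.4120 psi


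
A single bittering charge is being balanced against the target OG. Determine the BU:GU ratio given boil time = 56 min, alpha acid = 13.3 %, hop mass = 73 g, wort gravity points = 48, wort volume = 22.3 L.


U = 1.65·0.000125^(GP/1000)·(1−e^(−0.04t))/4.15;  IBU = (α/100)·m·U·1000/V;  BU:GU = IBU/GP
U = 1.65·0.000125^(48/1000)·(1−e^(−0.04·56))/4.15 = 0.2308
IBU = (13.3/100)·73·0.2308·1000/22.3 = 100.4782
BU:GU = 100.4782/48

2.0933


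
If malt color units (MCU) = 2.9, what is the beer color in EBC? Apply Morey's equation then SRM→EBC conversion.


SRM = 1.4922·MCU^0.6859;  EBC = SRM·1.97
SRM = 1.4922·2.9^0.6859 = 3.0973
EBC = 3.0973·1.97

6.1017 EBC


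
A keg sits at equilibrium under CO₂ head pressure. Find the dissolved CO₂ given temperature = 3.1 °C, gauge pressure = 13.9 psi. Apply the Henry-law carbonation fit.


vols = (P + 14.695)·(0.01821 + 0.09011·e^(−0.04·T))
vols = (13.9 + 14.695)·(0.01821 + 0.09011·e^(−0.04·3.1))

2.7969 volumes


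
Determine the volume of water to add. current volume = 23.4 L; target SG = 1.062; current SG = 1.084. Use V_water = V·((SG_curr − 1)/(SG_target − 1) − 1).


V_water = 23.4·((1.084 − 1)/(1.062 − 1) − 1)

8.3032 L


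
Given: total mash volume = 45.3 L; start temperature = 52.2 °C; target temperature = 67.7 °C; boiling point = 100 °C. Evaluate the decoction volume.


V_dec = V_total·(T_target − T_start)/(T_boil − T_start)
V_dec = 45.3·(67.7 − 52.2)/(100 − 52.2)

14.6893 L


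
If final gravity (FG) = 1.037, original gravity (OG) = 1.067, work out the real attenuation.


AA = (OG−FG)/(OG−1)·100;  RA = AA·0.8192
AA = (1.067 − 1.037)/(1.067 − 1)·100 = 44.7761
RA = 44.7761·0.8192

36.6806 %


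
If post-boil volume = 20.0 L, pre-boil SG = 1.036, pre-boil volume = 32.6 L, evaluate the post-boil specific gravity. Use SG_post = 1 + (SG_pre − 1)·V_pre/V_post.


pts_pre = (1.036 − 1)·1000 = 36.0000
pts_post = 36.0000·32.6/20.0 = 58.6800
SG_post = 1 + 58.6800/1000

1.0587


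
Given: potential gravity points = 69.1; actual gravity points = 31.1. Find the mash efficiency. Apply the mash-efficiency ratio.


efficiency = actual / potential × 100
efficiency = 31.1 / 69.1 × 100

45.0072 %


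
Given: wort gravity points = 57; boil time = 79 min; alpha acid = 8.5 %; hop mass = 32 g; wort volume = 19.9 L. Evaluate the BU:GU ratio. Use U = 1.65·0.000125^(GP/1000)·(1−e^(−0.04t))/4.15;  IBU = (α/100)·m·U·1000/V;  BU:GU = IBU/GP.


U = 1.65·0.000125^(57/1000)·(1−e^(−0.04·79))/4.15 = 0.2281
IBU = (8.5/100)·32·0.2281·1000/19.9 = 31.1780
BU:GU = 31.1780/57

0.5470


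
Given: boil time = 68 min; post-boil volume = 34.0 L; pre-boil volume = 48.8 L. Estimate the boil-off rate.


rate = (V_pre − V_post) / (t_min/60)
rate = (48.8 − 34.0) / (68/60)

13.0588 L/hr


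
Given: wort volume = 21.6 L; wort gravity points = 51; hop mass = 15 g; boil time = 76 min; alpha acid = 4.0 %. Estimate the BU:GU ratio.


U = 1.65·0.000125^(GP/1000)·(1−e^(−0.04t))/4.15;  IBU = (α/100)·m·U·1000/V;  BU:GU = IBU/GP
U = 1.65·0.000125^(51/1000)·(1−e^(−0.04·76))/4.15 = 0.2394
IBU = (4.0/100)·15·0.2394·1000/21.6 = 6.6495
BU:GU = 6.6495/51

0.1304


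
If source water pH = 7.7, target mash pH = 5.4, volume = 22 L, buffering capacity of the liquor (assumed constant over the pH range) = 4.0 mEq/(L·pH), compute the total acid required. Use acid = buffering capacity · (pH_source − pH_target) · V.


acid = 4.0 · (7.7 − 5.4) · 22

202.4000 mEq


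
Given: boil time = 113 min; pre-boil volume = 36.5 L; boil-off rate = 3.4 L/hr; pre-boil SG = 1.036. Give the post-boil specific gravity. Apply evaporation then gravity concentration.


V_post = V_pre − rate·(t/60);  SG_post = 1 + (SG_pre−1)·V_pre/V_post
V_post = 36.5 − 3.4·(113/60) = 30.0967
SG_post = 1 + (1.036 − 1)·36.5/30.0967

1.0437


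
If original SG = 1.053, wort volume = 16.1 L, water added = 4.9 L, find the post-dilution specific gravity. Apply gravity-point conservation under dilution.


SG_new = 1 + (SG_old − 1)·V_old/(V_old + V_water)
pts = (1.053 − 1)·1000·16.1/(16.1 + 4.9) = 40.6333
SG_new = 1 + 40.6333/1000

1.0406


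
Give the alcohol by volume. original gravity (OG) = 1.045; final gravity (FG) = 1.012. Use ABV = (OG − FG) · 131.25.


ABV = (1.045 − 1.012) · 131.25

4.3312 % ABV


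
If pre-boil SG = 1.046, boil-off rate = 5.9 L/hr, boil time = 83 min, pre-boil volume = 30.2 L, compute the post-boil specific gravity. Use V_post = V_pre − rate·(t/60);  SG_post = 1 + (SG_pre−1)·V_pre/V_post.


V_post = 30.2 − 5.9·(83/60) = 22.0383
SG_post = 1 + (1.046 − 1)·30.2/22.0383

1.0630


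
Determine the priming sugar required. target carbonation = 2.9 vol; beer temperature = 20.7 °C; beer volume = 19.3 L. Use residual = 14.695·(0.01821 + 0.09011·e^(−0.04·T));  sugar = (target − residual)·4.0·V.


residual = 14.695·(0.01821 + 0.09011·e^(−0.04·20.7)) = 0.8462
sugar = (2.9 − 0.8462)·4.0·19.3

158.5569 g


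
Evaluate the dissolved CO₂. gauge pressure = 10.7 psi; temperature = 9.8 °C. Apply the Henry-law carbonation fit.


vols = (P + 14.695)·(0.01821 + 0.09011·e^(−0.04·T))
vols = (10.7 + 14.695)·(0.01821 + 0.09011·e^(−0.04·9.8))

2.0087 volumes


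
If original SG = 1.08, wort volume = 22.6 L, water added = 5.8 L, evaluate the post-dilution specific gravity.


SG_new = 1 + (SG_old − 1)·V_old/(V_old + V_water)
pts = (1.08 − 1)·1000·22.6/(22.6 + 5.8) = 63.6620
SG_new = 1 + 63.6620/1000

1.0637


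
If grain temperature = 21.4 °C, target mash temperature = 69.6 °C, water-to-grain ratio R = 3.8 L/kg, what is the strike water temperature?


T_strike = (0.41/R)·(T_mash − T_grain) + T_mash
T_strike = (0.41/3.8)·(69.6 − 21.4) + 69.6

74.8005 °C


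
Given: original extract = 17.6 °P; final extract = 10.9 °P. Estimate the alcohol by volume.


SG = 259/(259 − P);  ABV = (OG − FG)·131.25
OG = 259/(259 − 17.6) = 1.0729
FG = 259/(259 − 10.9) = 1.0439
ABV = (1.0729 − 1.0439)·131.25

3.8029 % ABV


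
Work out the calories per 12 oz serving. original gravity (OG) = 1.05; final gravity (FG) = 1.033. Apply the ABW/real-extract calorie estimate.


ABW = (OG−FG)·131.25·0.79/FG;  °P = 259 − 259/SG (for OG→OE and FG→AE);  RE = 0.1808·OE + 0.8192·AE;  Cal = (6.9·ABW + 4·(RE−0.1))·FG·3.55
ABW = (1.05 − 1.033)·131.25·0.79/1.033 = 1.7064
OE = 259 − 259/1.05 = 12.3333 °P
AE = 259 − 259/1.033 = 8.2740 °P
RE = 0.1808·12.3333 + 0.8192·8.2740 = 9.0079 °P
Cal = (6.9·1.7064 + 4·(9.0079−0.1))·1.033·3.55

173.8434 kcal


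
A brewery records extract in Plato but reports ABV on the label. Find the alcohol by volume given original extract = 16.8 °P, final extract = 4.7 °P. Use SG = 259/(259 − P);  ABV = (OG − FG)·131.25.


OG = 259/(259 − 16.8) = 1.0694
FG = 259/(259 − 4.7) = 1.0185
ABV = (1.0694 − 1.0185)·131.25

6.6783 % ABV


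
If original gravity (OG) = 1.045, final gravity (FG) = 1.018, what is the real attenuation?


AA = (OG−FG)/(OG−1)·100;  RA = AA·0.8192
AA = (1.045 − 1.018)/(1.045 − 1)·100 = 60.0000
RA = 60.0000·0.8192

49.1520 %


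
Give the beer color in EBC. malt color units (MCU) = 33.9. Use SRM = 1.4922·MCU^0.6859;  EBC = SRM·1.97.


SRM = 1.4922·33.9^0.6859 = 16.7260
EBC = 16.7260·1.97

32.9501 EBC


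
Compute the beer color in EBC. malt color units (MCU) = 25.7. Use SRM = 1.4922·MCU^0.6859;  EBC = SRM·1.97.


SRM = 1.4922·25.7^0.6859 = 13.8325
EBC = 13.8325·1.97

27.2500 EBC


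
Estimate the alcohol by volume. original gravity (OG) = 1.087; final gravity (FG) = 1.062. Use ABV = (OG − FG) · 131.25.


ABV = (1.087 − 1.062) · 131.25

3.2812 % ABV


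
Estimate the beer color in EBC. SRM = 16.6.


EBC = SRM · 1.97
EBC = 16.6 · 1.97

32.7020 EBC


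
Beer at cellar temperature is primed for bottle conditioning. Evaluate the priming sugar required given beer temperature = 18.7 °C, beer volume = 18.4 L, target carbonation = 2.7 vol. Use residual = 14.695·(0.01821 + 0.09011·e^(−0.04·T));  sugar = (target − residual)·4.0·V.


residual = 14.695·(0.01821 + 0.09011·e^(−0.04·18.7)) = 0.8943
sugar = (2.7 − 0.8943)·4.0·18.4

132.8966 g


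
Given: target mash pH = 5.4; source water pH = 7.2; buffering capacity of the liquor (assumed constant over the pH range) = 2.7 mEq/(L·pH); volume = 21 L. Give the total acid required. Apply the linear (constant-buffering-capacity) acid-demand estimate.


acid = buffering capacity · (pH_source − pH_target) · V
acid = 2.7 · (7.2 − 5.4) · 21

102.0600 mEq


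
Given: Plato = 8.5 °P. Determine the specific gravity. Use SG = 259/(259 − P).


SG = 259/(259 − 8.5)

1.0339


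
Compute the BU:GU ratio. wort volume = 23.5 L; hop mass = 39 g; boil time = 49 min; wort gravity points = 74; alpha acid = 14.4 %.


U = 1.65·0.000125^(GP/1000)·(1−e^(−0.04t))/4.15;  IBU = (α/100)·m·U·1000/V;  BU:GU = IBU/GP
U = 1.65·0.000125^(74/1000)·(1−e^(−0.04·49))/4.15 = 0.1757
IBU = (14.4/100)·39·0.1757·1000/23.5 = 41.9789
BU:GU = 41.9789/74

0.5673


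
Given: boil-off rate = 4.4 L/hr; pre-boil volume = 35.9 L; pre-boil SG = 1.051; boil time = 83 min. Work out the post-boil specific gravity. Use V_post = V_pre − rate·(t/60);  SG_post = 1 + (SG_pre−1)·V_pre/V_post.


V_post = 35.9 − 4.4·(83/60) = 29.8133
SG_post = 1 + (1.051 − 1)·35.9/29.8133

1.0614


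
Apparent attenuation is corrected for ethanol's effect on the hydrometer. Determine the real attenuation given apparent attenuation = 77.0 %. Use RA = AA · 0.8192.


RA = 77.0 · 0.8192

63.0784 %


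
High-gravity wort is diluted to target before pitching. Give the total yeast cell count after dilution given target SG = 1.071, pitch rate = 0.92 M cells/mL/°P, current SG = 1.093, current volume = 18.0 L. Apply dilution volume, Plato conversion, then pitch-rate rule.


V_w = V·((SG_c−1)/(SG_t−1)−1);  °P = 259 − 259/SG_t;  cells = rate·(V+V_w)·°P
V_w = 18.0·((1.093−1)/(1.071−1)−1) = 5.5775
V_final = 18.0 + 5.5775 = 23.5775
°P = 259 − 259/1.071 = 17.1699
cells = 0.92·23.5775·17.1699

372.4376 billion cells


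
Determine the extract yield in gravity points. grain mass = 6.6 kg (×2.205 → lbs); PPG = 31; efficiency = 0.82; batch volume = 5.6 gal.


points = lbs × PPG × eff / vol
lbs = 6.6 × 2.205 = 14.5530
points = 14.5530 × 31 × 0.82 / 5.6

66.0602 points


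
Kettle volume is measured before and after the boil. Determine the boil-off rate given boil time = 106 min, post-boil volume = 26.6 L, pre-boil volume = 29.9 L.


rate = (V_pre − V_post) / (t_min/60)
rate = (29.9 − 26.6) / (106/60)

1.8679 L/hr


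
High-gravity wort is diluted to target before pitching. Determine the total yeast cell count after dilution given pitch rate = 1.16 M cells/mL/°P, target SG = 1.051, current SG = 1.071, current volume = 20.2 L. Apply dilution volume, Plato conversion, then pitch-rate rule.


V_w = V·((SG_c−1)/(SG_t−1)−1);  °P = 259 − 259/SG_t;  cells = rate·(V+V_w)·°P
V_w = 20.2·((1.071−1)/(1.051−1)−1) = 7.9216
V_final = 20.2 + 7.9216 = 28.1216
°P = 259 − 259/1.051 = 12.5680
cells = 1.16·28.1216·12.5680

409.9820 billion cells


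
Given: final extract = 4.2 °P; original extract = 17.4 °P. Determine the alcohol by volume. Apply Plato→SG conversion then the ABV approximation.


SG = 259/(259 − P);  ABV = (OG − FG)·131.25
OG = 259/(259 − 17.4) = 1.0720
FG = 259/(259 − 4.2) = 1.0165
ABV = (1.0720 − 1.0165)·131.25

7.2891 % ABV


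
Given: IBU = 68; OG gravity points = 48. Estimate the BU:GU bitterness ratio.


BU:GU = IBU / OG_points
BU:GU = 68 / 48

1.4167


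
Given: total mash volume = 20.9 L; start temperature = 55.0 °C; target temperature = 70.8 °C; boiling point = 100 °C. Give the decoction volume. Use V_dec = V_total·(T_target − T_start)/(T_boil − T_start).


V_dec = 20.9·(70.8 − 55.0)/(100 − 55.0)

7.3382 L


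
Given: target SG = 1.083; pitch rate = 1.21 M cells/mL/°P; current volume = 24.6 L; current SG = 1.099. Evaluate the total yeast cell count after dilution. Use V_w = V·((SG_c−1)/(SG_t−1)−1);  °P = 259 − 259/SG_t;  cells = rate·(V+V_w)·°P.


V_w = 24.6·((1.099−1)/(1.083−1)−1) = 4.7422
V_final = 24.6 + 4.7422 = 29.3422
°P = 259 − 259/1.083 = 19.8495
cells = 1.21·29.3422·19.8495

704.7368 billion cells


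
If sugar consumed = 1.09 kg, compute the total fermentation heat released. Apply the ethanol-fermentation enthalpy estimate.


Q = m_sugar · 590 kJ/kg
Q = 1.09 · 590

643.1000 kJ


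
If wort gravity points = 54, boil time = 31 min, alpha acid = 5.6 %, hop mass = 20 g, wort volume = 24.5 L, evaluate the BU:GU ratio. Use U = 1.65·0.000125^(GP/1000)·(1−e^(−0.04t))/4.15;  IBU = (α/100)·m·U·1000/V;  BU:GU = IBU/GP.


U = 1.65·0.000125^(54/1000)·(1−e^(−0.04·31))/4.15 = 0.1739
IBU = (5.6/100)·20·0.1739·1000/24.5 = 7.9498
BU:GU = 7.9498/54

0.1472


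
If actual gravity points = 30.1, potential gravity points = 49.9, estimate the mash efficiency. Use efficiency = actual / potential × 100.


efficiency = 30.1 / 49.9 × 100

60.3206 %


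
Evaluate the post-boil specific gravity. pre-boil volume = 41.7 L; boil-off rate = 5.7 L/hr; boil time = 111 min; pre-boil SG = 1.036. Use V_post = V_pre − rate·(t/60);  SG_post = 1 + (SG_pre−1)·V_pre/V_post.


V_post = 41.7 − 5.7·(111/60) = 31.1550
SG_post = 1 + (1.036 − 1)·41.7/31.1550

1.0482


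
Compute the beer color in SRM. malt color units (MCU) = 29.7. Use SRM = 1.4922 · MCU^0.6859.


SRM = 1.4922 · 29.7^0.6859

15.2753 SRM


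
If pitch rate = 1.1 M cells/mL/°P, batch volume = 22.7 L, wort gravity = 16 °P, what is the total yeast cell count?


cells (billions) = rate · V_L · °P
cells = 1.1 · 22.7 · 16

399.5200 billion cells


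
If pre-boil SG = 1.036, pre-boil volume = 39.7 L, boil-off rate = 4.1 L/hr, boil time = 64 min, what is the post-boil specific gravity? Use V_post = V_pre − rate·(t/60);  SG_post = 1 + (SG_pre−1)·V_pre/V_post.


V_post = 39.7 − 4.1·(64/60) = 35.3267
SG_post = 1 + (1.036 − 1)·39.7/35.3267

1.0405


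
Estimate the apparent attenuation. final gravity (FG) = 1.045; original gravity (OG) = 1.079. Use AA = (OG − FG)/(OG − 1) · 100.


AA = (1.079 − 1.045)/(1.079 − 1) · 100

43.0380 %


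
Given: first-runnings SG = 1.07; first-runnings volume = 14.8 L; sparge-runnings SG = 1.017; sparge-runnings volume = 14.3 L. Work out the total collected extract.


total = Σ (SG_i − 1)·1000·V_i
first = (1.07 − 1)·1000·14.8 = 1036.0000
sparge = (1.017 − 1)·1000·14.3 = 243.1000
total = 1036.0000 + 243.1000

1279.1000 gravity·L


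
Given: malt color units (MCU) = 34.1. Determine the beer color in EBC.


SRM = 1.4922·MCU^0.6859;  EBC = SRM·1.97
SRM = 1.4922·34.1^0.6859 = 16.7936
EBC = 16.7936·1.97

33.0834 EBC


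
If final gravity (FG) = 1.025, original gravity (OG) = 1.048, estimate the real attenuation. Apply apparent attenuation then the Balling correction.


AA = (OG−FG)/(OG−1)·100;  RA = AA·0.8192
AA = (1.048 − 1.025)/(1.048 − 1)·100 = 47.9167
RA = 47.9167·0.8192

39.2533 %


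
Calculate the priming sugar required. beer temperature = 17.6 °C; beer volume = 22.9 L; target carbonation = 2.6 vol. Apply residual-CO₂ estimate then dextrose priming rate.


residual = 14.695·(0.01821 + 0.09011·e^(−0.04·T));  sugar = (target − residual)·4.0·V
residual = 14.695·(0.01821 + 0.09011·e^(−0.04·17.6)) = 0.9225
sugar = (2.6 − 0.9225)·4.0·22.9

153.6560 g


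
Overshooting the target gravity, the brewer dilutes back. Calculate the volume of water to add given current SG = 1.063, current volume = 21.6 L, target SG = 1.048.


V_water = V·((SG_curr − 1)/(SG_target − 1) − 1)
V_water = 21.6·((1.063 − 1)/(1.048 − 1) − 1)

6.7500 L


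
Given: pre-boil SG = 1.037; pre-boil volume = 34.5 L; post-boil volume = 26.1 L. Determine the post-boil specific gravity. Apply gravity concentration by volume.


SG_post = 1 + (SG_pre − 1)·V_pre/V_post
pts_pre = (1.037 − 1)·1000 = 37.0000
pts_post = 37.0000·34.5/26.1 = 48.9080
SG_post = 1 + 48.9080/1000

1.0489


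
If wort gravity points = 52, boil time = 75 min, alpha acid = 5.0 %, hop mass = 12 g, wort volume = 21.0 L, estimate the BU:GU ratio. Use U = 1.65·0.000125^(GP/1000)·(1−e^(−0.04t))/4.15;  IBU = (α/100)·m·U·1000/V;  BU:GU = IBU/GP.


U = 1.65·0.000125^(52/1000)·(1−e^(−0.04·75))/4.15 = 0.2368
IBU = (5.0/100)·12·0.2368·1000/21.0 = 6.7644
BU:GU = 6.7644/52

0.1301


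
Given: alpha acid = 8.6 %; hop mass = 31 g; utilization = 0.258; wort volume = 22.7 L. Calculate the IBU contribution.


IBU = (α/100)·mass·U·1000 / V
IBU = (8.6/100)·31·0.258·1000 / 22.7

30.3008 IBU


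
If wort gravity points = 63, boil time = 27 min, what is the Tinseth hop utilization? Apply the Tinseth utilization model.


U = 1.65·0.000125^(GP/1000) · (1 − e^(−0.04·t))/4.15
bigness = 1.65·0.000125^(63/1000) = 0.9367
boil_factor = (1 − e^(−0.04·27))/4.15 = 0.1591
U = 0.9367 · 0.1591

0.1491


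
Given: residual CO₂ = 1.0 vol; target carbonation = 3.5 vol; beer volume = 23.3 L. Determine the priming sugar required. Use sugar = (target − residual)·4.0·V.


sugar = (3.5 − 1.0)·4.0·23.3

233.0000 g


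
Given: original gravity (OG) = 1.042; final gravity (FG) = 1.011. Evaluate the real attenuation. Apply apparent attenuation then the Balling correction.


AA = (OG−FG)/(OG−1)·100;  RA = AA·0.8192
AA = (1.042 − 1.011)/(1.042 − 1)·100 = 73.8095
RA = 73.8095·0.8192

60.4648 %


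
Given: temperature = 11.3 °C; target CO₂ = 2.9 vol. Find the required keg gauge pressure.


psi = vols/(0.01821 + 0.09011·e^(−0.04·T)) − 14.695
psi = 2.9/(0.01821 + 0.09011·e^(−0.04·11.3)) − 14.695

23.6892 psi


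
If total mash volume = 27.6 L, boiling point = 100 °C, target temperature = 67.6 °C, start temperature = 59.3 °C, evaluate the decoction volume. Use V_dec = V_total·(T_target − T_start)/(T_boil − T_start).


V_dec = 27.6·(67.6 − 59.3)/(100 − 59.3)

5.6285 L


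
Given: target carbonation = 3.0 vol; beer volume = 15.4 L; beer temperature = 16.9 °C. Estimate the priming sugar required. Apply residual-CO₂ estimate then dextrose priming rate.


residual = 14.695·(0.01821 + 0.09011·e^(−0.04·T));  sugar = (target − residual)·4.0·V
residual = 14.695·(0.01821 + 0.09011·e^(−0.04·16.9)) = 0.9411
sugar = (3.0 − 0.9411)·4.0·15.4

126.8264 g


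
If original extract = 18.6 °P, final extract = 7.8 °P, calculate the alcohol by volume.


SG = 259/(259 − P);  ABV = (OG − FG)·131.25
OG = 259/(259 − 18.6) = 1.0774
FG = 259/(259 − 7.8) = 1.0311
ABV = (1.0774 − 1.0311)·131.25

6.0795 % ABV


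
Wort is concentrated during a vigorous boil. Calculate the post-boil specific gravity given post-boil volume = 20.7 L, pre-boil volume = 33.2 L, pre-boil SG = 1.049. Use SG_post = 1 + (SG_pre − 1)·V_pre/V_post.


pts_pre = (1.049 − 1)·1000 = 49.0000
pts_post = 49.0000·33.2/20.7 = 78.5894
SG_post = 1 + 78.5894/1000

1.0786


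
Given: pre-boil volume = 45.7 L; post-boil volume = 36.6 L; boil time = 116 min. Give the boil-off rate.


rate = (V_pre − V_post) / (t_min/60)
rate = (45.7 − 36.6) / (116/60)

4.7069 L/hr


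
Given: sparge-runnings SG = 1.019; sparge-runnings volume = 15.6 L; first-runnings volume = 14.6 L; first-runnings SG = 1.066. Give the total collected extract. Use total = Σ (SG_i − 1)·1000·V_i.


first = (1.066 − 1)·1000·14.6 = 963.6000
sparge = (1.019 − 1)·1000·15.6 = 296.4000
total = 963.6000 + 296.4000

1260.0000 gravity·L


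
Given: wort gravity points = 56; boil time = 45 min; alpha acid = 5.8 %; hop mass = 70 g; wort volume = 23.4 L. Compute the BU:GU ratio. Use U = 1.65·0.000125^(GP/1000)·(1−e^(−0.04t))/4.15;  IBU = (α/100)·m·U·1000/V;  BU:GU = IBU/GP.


U = 1.65·0.000125^(56/1000)·(1−e^(−0.04·45))/4.15 = 0.2006
IBU = (5.8/100)·70·0.2006·1000/23.4 = 34.8100
BU:GU = 34.8100/56

0.6216


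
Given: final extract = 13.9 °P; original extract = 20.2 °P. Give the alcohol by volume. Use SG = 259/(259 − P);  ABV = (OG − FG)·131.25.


OG = 259/(259 − 20.2) = 1.0846
FG = 259/(259 − 13.9) = 1.0567
ABV = (1.0846 − 1.0567)·131.25

3.6590 % ABV


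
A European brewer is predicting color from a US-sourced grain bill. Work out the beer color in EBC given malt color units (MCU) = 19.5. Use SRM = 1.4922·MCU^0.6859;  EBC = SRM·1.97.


SRM = 1.4922·19.5^0.6859 = 11.4462
EBC = 11.4462·1.97

22.5490 EBC


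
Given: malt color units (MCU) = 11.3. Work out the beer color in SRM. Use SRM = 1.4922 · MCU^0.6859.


SRM = 1.4922 · 11.3^0.6859

7.8729 SRM


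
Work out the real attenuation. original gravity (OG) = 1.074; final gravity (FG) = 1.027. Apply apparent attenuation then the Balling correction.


AA = (OG−FG)/(OG−1)·100;  RA = AA·0.8192
AA = (1.074 − 1.027)/(1.074 − 1)·100 = 63.5135
RA = 63.5135·0.8192

52.0303 %


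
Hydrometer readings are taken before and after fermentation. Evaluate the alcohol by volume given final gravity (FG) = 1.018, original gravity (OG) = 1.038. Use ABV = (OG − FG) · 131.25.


ABV = (1.038 − 1.018) · 131.25

2.6250 % ABV


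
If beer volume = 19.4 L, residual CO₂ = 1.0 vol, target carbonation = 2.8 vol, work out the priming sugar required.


sugar = (target − residual)·4.0·V
sugar = (2.8 − 1.0)·4.0·19.4

139.6800 g


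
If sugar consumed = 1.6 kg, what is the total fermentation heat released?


Q = m_sugar · 590 kJ/kg
Q = 1.6 · 590

944.0000 kJ


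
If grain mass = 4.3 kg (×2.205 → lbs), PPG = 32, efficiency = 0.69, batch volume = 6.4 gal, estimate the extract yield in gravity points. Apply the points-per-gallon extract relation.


points = lbs × PPG × eff / vol
lbs = 4.3 × 2.205 = 9.4815
points = 9.4815 × 32 × 0.69 / 6.4

32.7112 points


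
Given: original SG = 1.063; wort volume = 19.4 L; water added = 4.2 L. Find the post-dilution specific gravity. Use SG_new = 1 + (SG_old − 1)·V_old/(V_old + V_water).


pts = (1.063 − 1)·1000·19.4/(19.4 + 4.2) = 51.7881
SG_new = 1 + 51.7881/1000

1.0518


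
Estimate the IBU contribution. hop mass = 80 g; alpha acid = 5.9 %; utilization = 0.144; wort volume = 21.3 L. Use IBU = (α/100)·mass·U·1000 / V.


IBU = (5.9/100)·80·0.144·1000 / 21.3

31.9099 IBU


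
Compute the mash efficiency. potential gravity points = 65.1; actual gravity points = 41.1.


efficiency = actual / potential × 100
efficiency = 41.1 / 65.1 × 100

63.1336 %


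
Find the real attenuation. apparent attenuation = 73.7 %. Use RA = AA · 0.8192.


RA = 73.7 · 0.8192

60.3750 %


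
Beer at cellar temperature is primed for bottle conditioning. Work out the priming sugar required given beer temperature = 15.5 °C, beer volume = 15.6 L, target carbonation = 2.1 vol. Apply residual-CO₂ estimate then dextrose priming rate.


residual = 14.695·(0.01821 + 0.09011·e^(−0.04·T));  sugar = (target − residual)·4.0·V
residual = 14.695·(0.01821 + 0.09011·e^(−0.04·15.5)) = 0.9799
sugar = (2.1 − 0.9799)·4.0·15.6

69.8927 g


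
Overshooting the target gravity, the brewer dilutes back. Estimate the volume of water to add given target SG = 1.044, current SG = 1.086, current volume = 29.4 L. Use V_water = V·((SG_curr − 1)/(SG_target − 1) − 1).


V_water = 29.4·((1.086 − 1)/(1.044 − 1) − 1)

28.0636 L


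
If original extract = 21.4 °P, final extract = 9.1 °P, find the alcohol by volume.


SG = 259/(259 − P);  ABV = (OG − FG)·131.25
OG = 259/(259 − 21.4) = 1.0901
FG = 259/(259 − 9.1) = 1.0364
ABV = (1.0901 − 1.0364)·131.25

7.0419 % ABV


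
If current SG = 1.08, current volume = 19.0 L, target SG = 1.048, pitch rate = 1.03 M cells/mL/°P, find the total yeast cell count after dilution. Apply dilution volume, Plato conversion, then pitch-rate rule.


V_w = V·((SG_c−1)/(SG_t−1)−1);  °P = 259 − 259/SG_t;  cells = rate·(V+V_w)·°P
V_w = 19.0·((1.08−1)/(1.048−1)−1) = 12.6667
V_final = 19.0 + 12.6667 = 31.6667
°P = 259 − 259/1.048 = 11.8626
cells = 1.03·31.6667·11.8626

386.9183 billion cells


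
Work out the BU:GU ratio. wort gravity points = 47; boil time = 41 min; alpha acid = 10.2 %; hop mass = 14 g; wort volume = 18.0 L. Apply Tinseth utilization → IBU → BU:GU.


U = 1.65·0.000125^(GP/1000)·(1−e^(−0.04t))/4.15;  IBU = (α/100)·m·U·1000/V;  BU:GU = IBU/GP
U = 1.65·0.000125^(47/1000)·(1−e^(−0.04·41))/4.15 = 0.2101
IBU = (10.2/100)·14·0.2101·1000/18.0 = 16.6645
BU:GU = 16.6645/47

0.3546


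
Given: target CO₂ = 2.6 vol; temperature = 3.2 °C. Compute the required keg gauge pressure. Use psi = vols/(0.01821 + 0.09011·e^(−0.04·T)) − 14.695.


psi = 2.6/(0.01821 + 0.09011·e^(−0.04·3.2)) − 14.695

11.9734 psi


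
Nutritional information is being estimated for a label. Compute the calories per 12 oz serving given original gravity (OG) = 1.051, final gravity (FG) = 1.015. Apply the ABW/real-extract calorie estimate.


ABW = (OG−FG)·131.25·0.79/FG;  °P = 259 − 259/SG (for OG→OE and FG→AE);  RE = 0.1808·OE + 0.8192·AE;  Cal = (6.9·ABW + 4·(RE−0.1))·FG·3.55
ABW = (1.051 − 1.015)·131.25·0.79/1.015 = 3.6776
OE = 259 − 259/1.051 = 12.5680 °P
AE = 259 − 259/1.015 = 3.8276 °P
RE = 0.1808·12.5680 + 0.8192·3.8276 = 5.4079 °P
Cal = (6.9·3.6776 + 4·(5.4079−0.1))·1.015·3.55

167.9359 kcal


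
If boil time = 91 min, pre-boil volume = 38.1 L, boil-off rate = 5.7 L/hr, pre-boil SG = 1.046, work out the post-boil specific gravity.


V_post = V_pre − rate·(t/60);  SG_post = 1 + (SG_pre−1)·V_pre/V_post
V_post = 38.1 − 5.7·(91/60) = 29.4550
SG_post = 1 + (1.046 − 1)·38.1/29.4550

1.0595


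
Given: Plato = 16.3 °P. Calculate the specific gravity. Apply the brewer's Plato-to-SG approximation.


SG = 259/(259 − P)
SG = 259/(259 − 16.3)

1.0672


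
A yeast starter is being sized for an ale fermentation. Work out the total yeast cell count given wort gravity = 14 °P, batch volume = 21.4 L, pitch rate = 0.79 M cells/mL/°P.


cells (billions) = rate · V_L · °P
cells = 0.79 · 21.4 · 14

236.6840 billion cells


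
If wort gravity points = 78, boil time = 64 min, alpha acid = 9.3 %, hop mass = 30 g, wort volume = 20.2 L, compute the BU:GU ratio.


U = 1.65·0.000125^(GP/1000)·(1−e^(−0.04t))/4.15;  IBU = (α/100)·m·U·1000/V;  BU:GU = IBU/GP
U = 1.65·0.000125^(78/1000)·(1−e^(−0.04·64))/4.15 = 0.1820
IBU = (9.3/100)·30·0.1820·1000/20.2 = 25.1366
BU:GU = 25.1366/78

0.3223


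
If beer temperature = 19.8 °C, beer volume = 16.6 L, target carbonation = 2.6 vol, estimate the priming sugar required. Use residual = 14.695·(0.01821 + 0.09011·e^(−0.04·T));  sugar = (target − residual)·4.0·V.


residual = 14.695·(0.01821 + 0.09011·e^(−0.04·19.8)) = 0.8674
sugar = (2.6 − 0.8674)·4.0·16.6

115.0472 g


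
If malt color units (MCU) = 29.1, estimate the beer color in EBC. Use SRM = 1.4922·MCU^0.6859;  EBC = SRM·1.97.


SRM = 1.4922·29.1^0.6859 = 15.0630
EBC = 15.0630·1.97

29.6741 EBC


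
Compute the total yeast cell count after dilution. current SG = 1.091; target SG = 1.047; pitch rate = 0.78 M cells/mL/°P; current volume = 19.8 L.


V_w = V·((SG_c−1)/(SG_t−1)−1);  °P = 259 − 259/SG_t;  cells = rate·(V+V_w)·°P
V_w = 19.8·((1.091−1)/(1.047−1)−1) = 18.5362
V_final = 19.8 + 18.5362 = 38.3362
°P = 259 − 259/1.047 = 11.6266
cells = 0.78·38.3362·11.6266

347.6596 billion cells


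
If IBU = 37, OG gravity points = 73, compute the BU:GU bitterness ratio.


BU:GU = IBU / OG_points
BU:GU = 37 / 73

0.5068


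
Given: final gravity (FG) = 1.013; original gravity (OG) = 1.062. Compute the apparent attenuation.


AA = (OG − FG)/(OG − 1) · 100
AA = (1.062 − 1.013)/(1.062 − 1) · 100

79.0323 %


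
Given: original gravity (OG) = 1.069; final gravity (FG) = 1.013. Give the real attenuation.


AA = (OG−FG)/(OG−1)·100;  RA = AA·0.8192
AA = (1.069 − 1.013)/(1.069 − 1)·100 = 81.1594
RA = 81.1594·0.8192

66.4858 %


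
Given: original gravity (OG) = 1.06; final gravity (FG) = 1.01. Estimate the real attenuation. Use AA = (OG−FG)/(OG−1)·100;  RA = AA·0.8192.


AA = (1.06 − 1.01)/(1.06 − 1)·100 = 83.3333
RA = 83.3333·0.8192

68.2667 %


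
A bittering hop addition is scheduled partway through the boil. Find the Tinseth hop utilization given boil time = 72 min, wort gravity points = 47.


U = 1.65·0.000125^(GP/1000) · (1 − e^(−0.04·t))/4.15
bigness = 1.65·0.000125^(47/1000) = 1.0815
boil_factor = (1 − e^(−0.04·72))/4.15 = 0.2274
U = 1.0815 · 0.2274

0.2460


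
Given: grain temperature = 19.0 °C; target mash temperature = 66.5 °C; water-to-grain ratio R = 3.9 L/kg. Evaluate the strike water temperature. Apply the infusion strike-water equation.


T_strike = (0.41/R)·(T_mash − T_grain) + T_mash
T_strike = (0.41/3.9)·(66.5 − 19.0) + 66.5

71.4936 °C


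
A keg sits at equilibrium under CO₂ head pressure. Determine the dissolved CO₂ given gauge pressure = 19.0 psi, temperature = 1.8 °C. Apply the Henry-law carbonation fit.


vols = (P + 14.695)·(0.01821 + 0.09011·e^(−0.04·T))
vols = (19.0 + 14.695)·(0.01821 + 0.09011·e^(−0.04·1.8))

3.4389 volumes


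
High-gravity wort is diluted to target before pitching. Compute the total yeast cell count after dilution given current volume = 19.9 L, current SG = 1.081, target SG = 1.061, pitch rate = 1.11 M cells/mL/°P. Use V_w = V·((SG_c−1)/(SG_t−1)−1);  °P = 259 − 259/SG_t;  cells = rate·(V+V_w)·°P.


V_w = 19.9·((1.081−1)/(1.061−1)−1) = 6.5246
V_final = 19.9 + 6.5246 = 26.4246
°P = 259 − 259/1.061 = 14.8907
cells = 1.11·26.4246·14.8907

436.7626 billion cells


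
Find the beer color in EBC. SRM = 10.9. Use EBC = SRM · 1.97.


EBC = 10.9 · 1.97

21.4730 EBC


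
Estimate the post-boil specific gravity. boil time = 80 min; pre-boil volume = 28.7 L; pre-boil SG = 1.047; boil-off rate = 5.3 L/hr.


V_post = V_pre − rate·(t/60);  SG_post = 1 + (SG_pre−1)·V_pre/V_post
V_post = 28.7 − 5.3·(80/60) = 21.6333
SG_post = 1 + (1.047 − 1)·28.7/21.6333

1.0624


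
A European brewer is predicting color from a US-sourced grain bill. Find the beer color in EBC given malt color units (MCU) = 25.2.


SRM = 1.4922·MCU^0.6859;  EBC = SRM·1.97
SRM = 1.4922·25.2^0.6859 = 13.6473
EBC = 13.6473·1.97

26.8852 EBC


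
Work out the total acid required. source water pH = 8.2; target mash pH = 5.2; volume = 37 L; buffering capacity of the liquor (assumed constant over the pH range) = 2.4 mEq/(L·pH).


acid = buffering capacity · (pH_source − pH_target) · V
acid = 2.4 · (8.2 − 5.2) · 37

266.4000 mEq


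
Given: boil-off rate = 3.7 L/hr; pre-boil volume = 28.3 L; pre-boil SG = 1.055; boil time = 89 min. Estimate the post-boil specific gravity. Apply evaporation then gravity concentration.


V_post = V_pre − rate·(t/60);  SG_post = 1 + (SG_pre−1)·V_pre/V_post
V_post = 28.3 − 3.7·(89/60) = 22.8117
SG_post = 1 + (1.055 − 1)·28.3/22.8117

1.0682


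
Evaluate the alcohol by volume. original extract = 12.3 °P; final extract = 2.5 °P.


SG = 259/(259 − P);  ABV = (OG − FG)·131.25
OG = 259/(259 − 12.3) = 1.0499
FG = 259/(259 − 2.5) = 1.0097
ABV = (1.0499 − 1.0097)·131.25

5.2646 % ABV


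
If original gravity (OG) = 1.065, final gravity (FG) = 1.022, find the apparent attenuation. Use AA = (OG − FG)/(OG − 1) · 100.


AA = (1.065 − 1.022)/(1.065 − 1) · 100

66.1538 %


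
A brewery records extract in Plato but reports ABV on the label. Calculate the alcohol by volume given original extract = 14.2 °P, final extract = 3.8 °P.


SG = 259/(259 − P);  ABV = (OG − FG)·131.25
OG = 259/(259 − 14.2) = 1.0580
FG = 259/(259 − 3.8) = 1.0149
ABV = (1.0580 − 1.0149)·131.25

5.6590 % ABV


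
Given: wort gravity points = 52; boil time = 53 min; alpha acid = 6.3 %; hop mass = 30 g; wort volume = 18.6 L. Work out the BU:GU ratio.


U = 1.65·0.000125^(GP/1000)·(1−e^(−0.04t))/4.15;  IBU = (α/100)·m·U·1000/V;  BU:GU = IBU/GP
U = 1.65·0.000125^(52/1000)·(1−e^(−0.04·53))/4.15 = 0.2193
IBU = (6.3/100)·30·0.2193·1000/18.6 = 22.2788
BU:GU = 22.2788/52

0.4284


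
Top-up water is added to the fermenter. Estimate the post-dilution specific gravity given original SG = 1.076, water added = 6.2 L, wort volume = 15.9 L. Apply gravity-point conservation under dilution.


SG_new = 1 + (SG_old − 1)·V_old/(V_old + V_water)
pts = (1.076 − 1)·1000·15.9/(15.9 + 6.2) = 54.6787
SG_new = 1 + 54.6787/1000

1.0547


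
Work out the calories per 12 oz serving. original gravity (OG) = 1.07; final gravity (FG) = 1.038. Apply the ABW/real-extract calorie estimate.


ABW = (OG−FG)·131.25·0.79/FG;  °P = 259 − 259/SG (for OG→OE and FG→AE);  RE = 0.1808·OE + 0.8192·AE;  Cal = (6.9·ABW + 4·(RE−0.1))·FG·3.55
ABW = (1.07 − 1.038)·131.25·0.79/1.038 = 3.1965
OE = 259 − 259/1.07 = 16.9439 °P
AE = 259 − 259/1.038 = 9.4817 °P
RE = 0.1808·16.9439 + 0.8192·9.4817 = 10.8309 °P
Cal = (6.9·3.1965 + 4·(10.8309−0.1))·1.038·3.55

239.4431 kcal


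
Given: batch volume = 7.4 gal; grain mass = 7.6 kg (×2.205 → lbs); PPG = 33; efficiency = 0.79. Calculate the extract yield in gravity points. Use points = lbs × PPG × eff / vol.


lbs = 7.6 × 2.205 = 16.7580
points = 16.7580 × 33 × 0.79 / 7.4

59.0380 points


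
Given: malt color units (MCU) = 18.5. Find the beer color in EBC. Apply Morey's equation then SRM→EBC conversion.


SRM = 1.4922·MCU^0.6859;  EBC = SRM·1.97
SRM = 1.4922·18.5^0.6859 = 11.0403
EBC = 11.0403·1.97

21.7494 EBC


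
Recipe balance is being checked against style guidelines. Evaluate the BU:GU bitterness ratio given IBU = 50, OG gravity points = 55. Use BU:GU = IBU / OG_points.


BU:GU = 50 / 55

0.9091


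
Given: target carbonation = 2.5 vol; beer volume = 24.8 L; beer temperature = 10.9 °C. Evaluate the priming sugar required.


residual = 14.695·(0.01821 + 0.09011·e^(−0.04·T));  sugar = (target − residual)·4.0·V
residual = 14.695·(0.01821 + 0.09011·e^(−0.04·10.9)) = 1.1238
sugar = (2.5 − 1.1238)·4.0·24.8

136.5165 g


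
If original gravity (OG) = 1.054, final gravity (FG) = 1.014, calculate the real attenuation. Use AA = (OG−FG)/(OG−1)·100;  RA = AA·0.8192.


AA = (1.054 − 1.014)/(1.054 − 1)·100 = 74.0741
RA = 74.0741·0.8192

60.6815 %


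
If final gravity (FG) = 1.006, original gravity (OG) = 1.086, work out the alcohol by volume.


ABV = (OG − FG) · 131.25
ABV = (1.086 − 1.006) · 131.25

10.5000 % ABV


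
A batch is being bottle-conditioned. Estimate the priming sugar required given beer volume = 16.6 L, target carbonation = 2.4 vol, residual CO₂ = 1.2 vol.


sugar = (target − residual)·4.0·V
sugar = (2.4 − 1.2)·4.0·16.6

79.6800 g


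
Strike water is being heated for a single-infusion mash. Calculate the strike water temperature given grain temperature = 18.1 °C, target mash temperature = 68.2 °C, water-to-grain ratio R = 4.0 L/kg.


T_strike = (0.41/R)·(T_mash − T_grain) + T_mash
T_strike = (0.41/4.0)·(68.2 − 18.1) + 68.2

73.3353 °C


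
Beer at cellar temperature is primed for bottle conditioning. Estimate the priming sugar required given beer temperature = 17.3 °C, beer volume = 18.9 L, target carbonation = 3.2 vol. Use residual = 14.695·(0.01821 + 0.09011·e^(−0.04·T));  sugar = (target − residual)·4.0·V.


residual = 14.695·(0.01821 + 0.09011·e^(−0.04·17.3)) = 0.9304
sugar = (3.2 − 0.9304)·4.0·18.9

171.5788 g


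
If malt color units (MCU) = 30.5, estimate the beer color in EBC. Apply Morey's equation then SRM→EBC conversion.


SRM = 1.4922·MCU^0.6859;  EBC = SRM·1.97
SRM = 1.4922·30.5^0.6859 = 15.5564
EBC = 15.5564·1.97

30.6461 EBC


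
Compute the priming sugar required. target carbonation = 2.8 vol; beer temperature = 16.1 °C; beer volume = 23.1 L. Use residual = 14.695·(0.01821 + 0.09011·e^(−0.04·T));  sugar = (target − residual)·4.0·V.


residual = 14.695·(0.01821 + 0.09011·e^(−0.04·16.1)) = 0.9630
sugar = (2.8 − 0.9630)·4.0·23.1

169.7359 g


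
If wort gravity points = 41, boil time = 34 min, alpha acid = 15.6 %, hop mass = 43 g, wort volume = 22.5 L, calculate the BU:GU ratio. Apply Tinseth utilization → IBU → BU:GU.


U = 1.65·0.000125^(GP/1000)·(1−e^(−0.04t))/4.15;  IBU = (α/100)·m·U·1000/V;  BU:GU = IBU/GP
U = 1.65·0.000125^(41/1000)·(1−e^(−0.04·34))/4.15 = 0.2045
IBU = (15.6/100)·43·0.2045·1000/22.5 = 60.9546
BU:GU = 60.9546/41

1.4867
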